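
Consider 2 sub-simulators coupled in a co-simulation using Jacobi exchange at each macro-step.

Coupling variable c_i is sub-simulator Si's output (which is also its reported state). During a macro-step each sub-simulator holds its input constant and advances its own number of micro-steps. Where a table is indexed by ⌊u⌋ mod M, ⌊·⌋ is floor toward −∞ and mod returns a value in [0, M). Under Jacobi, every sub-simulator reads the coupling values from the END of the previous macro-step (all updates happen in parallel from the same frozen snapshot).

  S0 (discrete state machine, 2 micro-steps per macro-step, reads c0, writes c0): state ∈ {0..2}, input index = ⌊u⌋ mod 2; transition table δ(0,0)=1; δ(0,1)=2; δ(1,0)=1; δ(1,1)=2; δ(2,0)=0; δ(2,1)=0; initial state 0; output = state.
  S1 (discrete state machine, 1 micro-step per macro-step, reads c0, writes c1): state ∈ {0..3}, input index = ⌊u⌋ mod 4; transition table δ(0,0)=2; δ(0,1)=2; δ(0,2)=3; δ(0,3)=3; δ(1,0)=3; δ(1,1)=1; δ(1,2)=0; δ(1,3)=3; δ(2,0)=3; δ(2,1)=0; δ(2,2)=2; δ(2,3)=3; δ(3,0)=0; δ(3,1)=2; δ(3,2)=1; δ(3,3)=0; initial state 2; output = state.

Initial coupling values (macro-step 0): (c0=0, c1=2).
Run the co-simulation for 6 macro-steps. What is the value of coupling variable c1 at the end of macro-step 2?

macro 1: S0 reads c0=0 → after 2×micro: 1; S1 reads c0=0 → after 1×micro: 3 ⇒ (c0=1, c1=3)
macro 2: S0 reads c0=1 → after 2×micro: 0; S1 reads c0=1 → after 1×micro: 2 ⇒ (c0=0, c1=2)
macro 3: S0 reads c0=0 → after 2×micro: 1; S1 reads c0=0 → after 1×micro: 3 ⇒ (c0=1, c1=3)
macro 4: S0 reads c0=1 → after 2×micro: 0; S1 reads c0=1 → after 1×micro: 2 ⇒ (c0=0, c1=2)
macro 5: S0 reads c0=0 → after 2×micro: 1; S1 reads c0=0 → after 1×micro: 3 ⇒ (c0=1, c1=3)
macro 6: S0 reads c0=1 → after 2×micro: 0; S1 reads c0=1 → after 1×micro: 2 ⇒ (c0=0, c1=2)

c1 at macro-step 2 = 2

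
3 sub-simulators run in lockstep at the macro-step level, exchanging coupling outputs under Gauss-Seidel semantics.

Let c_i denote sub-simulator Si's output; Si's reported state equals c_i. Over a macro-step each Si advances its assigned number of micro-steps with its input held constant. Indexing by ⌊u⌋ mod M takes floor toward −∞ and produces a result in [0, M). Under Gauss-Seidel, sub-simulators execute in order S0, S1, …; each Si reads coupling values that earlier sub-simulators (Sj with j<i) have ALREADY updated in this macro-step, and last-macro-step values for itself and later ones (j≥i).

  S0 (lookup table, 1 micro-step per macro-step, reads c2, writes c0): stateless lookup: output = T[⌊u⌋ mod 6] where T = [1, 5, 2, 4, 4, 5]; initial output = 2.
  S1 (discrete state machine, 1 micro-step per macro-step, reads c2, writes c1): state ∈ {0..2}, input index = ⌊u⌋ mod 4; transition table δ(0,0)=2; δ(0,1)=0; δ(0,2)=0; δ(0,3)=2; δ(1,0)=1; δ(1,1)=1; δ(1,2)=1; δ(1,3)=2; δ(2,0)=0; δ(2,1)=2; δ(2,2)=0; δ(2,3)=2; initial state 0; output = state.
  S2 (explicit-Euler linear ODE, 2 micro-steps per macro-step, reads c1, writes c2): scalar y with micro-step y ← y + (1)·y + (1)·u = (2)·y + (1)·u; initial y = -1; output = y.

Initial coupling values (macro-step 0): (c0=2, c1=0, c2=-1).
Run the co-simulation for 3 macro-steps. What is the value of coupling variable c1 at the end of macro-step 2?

c1 at macro-step 2 = 0

macro 1: S0 reads c2=-1 → after 1×micro: 5; S1 reads c2=-1 → after 1×micro: 2; S2 reads c1=2 → after 2×micro: 2 ⇒ (c0=5, c1=2, c2=2)
macro 2: S0 reads c2=2 → after 1×micro: 2; S1 reads c2=2 → after 1×micro: 0; S2 reads c1=0 → after 2×micro: 8 ⇒ (c0=2, c1=0, c2=8)
macro 3: S0 reads c2=8 → after 1×micro: 2; S1 reads c2=8 → after 1×micro: 2; S2 reads c1=2 → after 2×micro: 38 ⇒ (c0=2, c1=2, c2=38)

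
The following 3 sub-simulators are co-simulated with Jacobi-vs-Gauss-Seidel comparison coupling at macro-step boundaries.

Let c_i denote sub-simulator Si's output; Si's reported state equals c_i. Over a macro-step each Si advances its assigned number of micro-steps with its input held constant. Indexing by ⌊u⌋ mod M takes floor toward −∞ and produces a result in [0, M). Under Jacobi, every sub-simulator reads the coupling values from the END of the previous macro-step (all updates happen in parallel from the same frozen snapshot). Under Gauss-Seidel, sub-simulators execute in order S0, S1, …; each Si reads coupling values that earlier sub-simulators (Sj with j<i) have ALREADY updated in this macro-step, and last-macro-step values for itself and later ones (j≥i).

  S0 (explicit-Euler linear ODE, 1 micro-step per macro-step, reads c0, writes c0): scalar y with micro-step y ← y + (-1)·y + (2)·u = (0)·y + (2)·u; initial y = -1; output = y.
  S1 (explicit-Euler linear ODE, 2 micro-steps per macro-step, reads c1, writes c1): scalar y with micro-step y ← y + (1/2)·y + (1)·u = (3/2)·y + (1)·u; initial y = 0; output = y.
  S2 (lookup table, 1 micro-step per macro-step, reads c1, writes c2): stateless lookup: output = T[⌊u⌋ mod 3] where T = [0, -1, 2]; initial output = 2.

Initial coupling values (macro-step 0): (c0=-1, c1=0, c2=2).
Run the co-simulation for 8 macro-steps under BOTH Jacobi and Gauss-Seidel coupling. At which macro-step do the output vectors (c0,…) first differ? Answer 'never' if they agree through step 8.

[Jacobi] macro 1: S0 reads c0=-1 → after 1×micro: -2; S1 reads c1=0 → after 2×micro: 0; S2 reads c1=0 → after 1×micro: 0 ⇒ (c0=-2, c1=0, c2=0)
[Jacobi] macro 2: S0 reads c0=-2 → after 1×micro: -4; S1 reads c1=0 → after 2×micro: 0; S2 reads c1=0 → after 1×micro: 0 ⇒ (c0=-4, c1=0, c2=0)
[Jacobi] macro 3: S0 reads c0=-4 → after 1×micro: -8; S1 reads c1=0 → after 2×micro: 0; S2 reads c1=0 → after 1×micro: 0 ⇒ (c0=-8, c1=0, c2=0)
[Jacobi] macro 4: S0 reads c0=-8 → after 1×micro: -16; S1 reads c1=0 → after 2×micro: 0; S2 reads c1=0 → after 1×micro: 0 ⇒ (c0=-16, c1=0, c2=0)
[Jacobi] macro 5: S0 reads c0=-16 → after 1×micro: -32; S1 reads c1=0 → after 2×micro: 0; S2 reads c1=0 → after 1×micro: 0 ⇒ (c0=-32, c1=0, c2=0)
[Jacobi] macro 6: S0 reads c0=-32 → after 1×micro: -64; S1 reads c1=0 → after 2×micro: 0; S2 reads c1=0 → after 1×micro: 0 ⇒ (c0=-64, c1=0, c2=0)
[Jacobi] macro 7: S0 reads c0=-64 → after 1×micro: -128; S1 reads c1=0 → after 2×micro: 0; S2 reads c1=0 → after 1×micro: 0 ⇒ (c0=-128, c1=0, c2=0)
[Jacobi] macro 8: S0 reads c0=-128 → after 1×micro: -256; S1 reads c1=0 → after 2×micro: 0; S2 reads c1=0 → after 1×micro: 0 ⇒ (c0=-256, c1=0, c2=0)
[Gauss-Seidel] macro 1: S0 reads c0=-1 → after 1×micro: -2; S1 reads c1=0 → after 2×micro: 0; S2 reads c1=0 → after 1×micro: 0 ⇒ (c0=-2, c1=0, c2=0)
[Gauss-Seidel] macro 2: S0 reads c0=-2 → after 1×micro: -4; S1 reads c1=0 → after 2×micro: 0; S2 reads c1=0 → after 1×micro: 0 ⇒ (c0=-4, c1=0, c2=0)
[Gauss-Seidel] macro 3: S0 reads c0=-4 → after 1×micro: -8; S1 reads c1=0 → after 2×micro: 0; S2 reads c1=0 → after 1×micro: 0 ⇒ (c0=-8, c1=0, c2=0)
[Gauss-Seidel] macro 4: S0 reads c0=-8 → after 1×micro: -16; S1 reads c1=0 → after 2×micro: 0; S2 reads c1=0 → after 1×micro: 0 ⇒ (c0=-16, c1=0, c2=0)
[Gauss-Seidel] macro 5: S0 reads c0=-16 → after 1×micro: -32; S1 reads c1=0 → after 2×micro: 0; S2 reads c1=0 → after 1×micro: 0 ⇒ (c0=-32, c1=0, c2=0)
[Gauss-Seidel] macro 6: S0 reads c0=-32 → after 1×micro: -64; S1 reads c1=0 → after 2×micro: 0; S2 reads c1=0 → after 1×micro: 0 ⇒ (c0=-64, c1=0, c2=0)
[Gauss-Seidel] macro 7: S0 reads c0=-64 → after 1×micro: -128; S1 reads c1=0 → after 2×micro: 0; S2 reads c1=0 → after 1×micro: 0 ⇒ (c0=-128, c1=0, c2=0)
[Gauss-Seidel] macro 8: S0 reads c0=-128 → after 1×micro: -256; S1 reads c1=0 → after 2×micro: 0; S2 reads c1=0 → after 1×micro: 0 ⇒ (c0=-256, c1=0, c2=0)

first divergence at macro-step: never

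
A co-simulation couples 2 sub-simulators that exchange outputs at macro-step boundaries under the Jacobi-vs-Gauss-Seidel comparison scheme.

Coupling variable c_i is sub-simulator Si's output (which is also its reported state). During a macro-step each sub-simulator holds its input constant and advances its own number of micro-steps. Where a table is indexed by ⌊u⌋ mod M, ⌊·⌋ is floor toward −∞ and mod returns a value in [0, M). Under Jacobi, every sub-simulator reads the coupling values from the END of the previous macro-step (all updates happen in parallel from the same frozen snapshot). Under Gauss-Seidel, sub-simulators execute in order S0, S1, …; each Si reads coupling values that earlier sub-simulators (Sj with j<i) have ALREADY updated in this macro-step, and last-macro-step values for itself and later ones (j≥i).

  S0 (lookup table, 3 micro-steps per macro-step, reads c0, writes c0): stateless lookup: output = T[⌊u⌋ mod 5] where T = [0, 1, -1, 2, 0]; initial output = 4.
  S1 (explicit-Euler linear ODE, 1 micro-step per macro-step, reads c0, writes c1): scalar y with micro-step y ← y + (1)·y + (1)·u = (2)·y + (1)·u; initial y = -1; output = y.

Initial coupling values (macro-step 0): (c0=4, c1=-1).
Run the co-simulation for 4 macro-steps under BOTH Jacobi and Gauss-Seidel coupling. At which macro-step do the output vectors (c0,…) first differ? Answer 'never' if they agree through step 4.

first divergence at macro-step: 1

[Jacobi] macro 1: S0 reads c0=4 → after 3×micro: 0; S1 reads c0=4 → after 1×micro: 2 ⇒ (c0=0, c1=2)
[Jacobi] macro 2: S0 reads c0=0 → after 3×micro: 0; S1 reads c0=0 → after 1×micro: 4 ⇒ (c0=0, c1=4)
[Jacobi] macro 3: S0 reads c0=0 → after 3×micro: 0; S1 reads c0=0 → after 1×micro: 8 ⇒ (c0=0, c1=8)
[Jacobi] macro 4: S0 reads c0=0 → after 3×micro: 0; S1 reads c0=0 → after 1×micro: 16 ⇒ (c0=0, c1=16)
[Gauss-Seidel] macro 1: S0 reads c0=4 → after 3×micro: 0; S1 reads c0=0 → after 1×micro: -2 ⇒ (c0=0, c1=-2)
[Gauss-Seidel] macro 2: S0 reads c0=0 → after 3×micro: 0; S1 reads c0=0 → after 1×micro: -4 ⇒ (c0=0, c1=-4)
[Gauss-Seidel] macro 3: S0 reads c0=0 → after 3×micro: 0; S1 reads c0=0 → after 1×micro: -8 ⇒ (c0=0, c1=-8)
[Gauss-Seidel] macro 4: S0 reads c0=0 → after 3×micro: 0; S1 reads c0=0 → after 1×micro: -16 ⇒ (c0=0, c1=-16)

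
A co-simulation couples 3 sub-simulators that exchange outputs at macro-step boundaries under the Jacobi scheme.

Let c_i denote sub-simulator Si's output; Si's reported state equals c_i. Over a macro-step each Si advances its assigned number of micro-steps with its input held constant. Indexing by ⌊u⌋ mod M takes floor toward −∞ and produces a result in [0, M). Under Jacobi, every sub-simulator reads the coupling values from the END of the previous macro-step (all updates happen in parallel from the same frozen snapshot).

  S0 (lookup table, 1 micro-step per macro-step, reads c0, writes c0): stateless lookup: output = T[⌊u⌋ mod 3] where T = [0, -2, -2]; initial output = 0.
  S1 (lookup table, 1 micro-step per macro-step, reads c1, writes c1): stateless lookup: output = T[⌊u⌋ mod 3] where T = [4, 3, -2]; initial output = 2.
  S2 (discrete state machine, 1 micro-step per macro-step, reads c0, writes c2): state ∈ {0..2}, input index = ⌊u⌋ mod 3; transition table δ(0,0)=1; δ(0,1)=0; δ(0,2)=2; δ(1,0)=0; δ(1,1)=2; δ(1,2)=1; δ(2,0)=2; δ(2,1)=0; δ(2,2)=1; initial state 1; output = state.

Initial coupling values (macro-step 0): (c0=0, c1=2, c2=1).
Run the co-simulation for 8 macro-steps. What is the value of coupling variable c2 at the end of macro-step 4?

c2 at macro-step 4 = 1

macro 1: S0 reads c0=0 → after 1×micro: 0; S1 reads c1=2 → after 1×micro: -2; S2 reads c0=0 → after 1×micro: 0 ⇒ (c0=0, c1=-2, c2=0)
macro 2: S0 reads c0=0 → after 1×micro: 0; S1 reads c1=-2 → after 1×micro: 3; S2 reads c0=0 → after 1×micro: 1 ⇒ (c0=0, c1=3, c2=1)
macro 3: S0 reads c0=0 → after 1×micro: 0; S1 reads c1=3 → after 1×micro: 4; S2 reads c0=0 → after 1×micro: 0 ⇒ (c0=0, c1=4, c2=0)
macro 4: S0 reads c0=0 → after 1×micro: 0; S1 reads c1=4 → after 1×micro: 3; S2 reads c0=0 → after 1×micro: 1 ⇒ (c0=0, c1=3, c2=1)
macro 5: S0 reads c0=0 → after 1×micro: 0; S1 reads c1=3 → after 1×micro: 4; S2 reads c0=0 → after 1×micro: 0 ⇒ (c0=0, c1=4, c2=0)
macro 6: S0 reads c0=0 → after 1×micro: 0; S1 reads c1=4 → after 1×micro: 3; S2 reads c0=0 → after 1×micro: 1 ⇒ (c0=0, c1=3, c2=1)
macro 7: S0 reads c0=0 → after 1×micro: 0; S1 reads c1=3 → after 1×micro: 4; S2 reads c0=0 → after 1×micro: 0 ⇒ (c0=0, c1=4, c2=0)
macro 8: S0 reads c0=0 → after 1×micro: 0; S1 reads c1=4 → after 1×micro: 3; S2 reads c0=0 → after 1×micro: 1 ⇒ (c0=0, c1=3, c2=1)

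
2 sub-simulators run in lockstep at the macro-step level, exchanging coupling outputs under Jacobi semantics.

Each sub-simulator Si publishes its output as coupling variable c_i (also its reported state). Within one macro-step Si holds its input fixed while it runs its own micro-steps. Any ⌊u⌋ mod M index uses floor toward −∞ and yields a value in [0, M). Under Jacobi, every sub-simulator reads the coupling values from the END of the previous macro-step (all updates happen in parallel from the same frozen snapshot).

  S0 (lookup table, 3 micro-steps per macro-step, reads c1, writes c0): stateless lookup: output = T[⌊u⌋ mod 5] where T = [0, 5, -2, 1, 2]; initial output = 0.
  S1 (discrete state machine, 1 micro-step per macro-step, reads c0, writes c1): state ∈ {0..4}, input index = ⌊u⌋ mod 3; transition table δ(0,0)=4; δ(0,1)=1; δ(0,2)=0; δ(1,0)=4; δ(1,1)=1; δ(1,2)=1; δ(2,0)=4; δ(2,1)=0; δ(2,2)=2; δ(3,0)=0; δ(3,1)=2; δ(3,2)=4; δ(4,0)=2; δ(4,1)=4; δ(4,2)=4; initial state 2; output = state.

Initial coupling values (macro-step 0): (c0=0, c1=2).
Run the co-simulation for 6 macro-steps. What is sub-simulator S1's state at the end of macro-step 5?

macro 1: S0 reads c1=2 → after 3×micro: -2; S1 reads c0=0 → after 1×micro: 4 ⇒ (c0=-2, c1=4)
macro 2: S0 reads c1=4 → after 3×micro: 2; S1 reads c0=-2 → after 1×micro: 4 ⇒ (c0=2, c1=4)
macro 3: S0 reads c1=4 → after 3×micro: 2; S1 reads c0=2 → after 1×micro: 4 ⇒ (c0=2, c1=4)
macro 4: S0 reads c1=4 → after 3×micro: 2; S1 reads c0=2 → after 1×micro: 4 ⇒ (c0=2, c1=4)
macro 5: S0 reads c1=4 → after 3×micro: 2; S1 reads c0=2 → after 1×micro: 4 ⇒ (c0=2, c1=4)
macro 6: S0 reads c1=4 → after 3×micro: 2; S1 reads c0=2 → after 1×micro: 4 ⇒ (c0=2, c1=4)

S1 state at macro-step 5 = 4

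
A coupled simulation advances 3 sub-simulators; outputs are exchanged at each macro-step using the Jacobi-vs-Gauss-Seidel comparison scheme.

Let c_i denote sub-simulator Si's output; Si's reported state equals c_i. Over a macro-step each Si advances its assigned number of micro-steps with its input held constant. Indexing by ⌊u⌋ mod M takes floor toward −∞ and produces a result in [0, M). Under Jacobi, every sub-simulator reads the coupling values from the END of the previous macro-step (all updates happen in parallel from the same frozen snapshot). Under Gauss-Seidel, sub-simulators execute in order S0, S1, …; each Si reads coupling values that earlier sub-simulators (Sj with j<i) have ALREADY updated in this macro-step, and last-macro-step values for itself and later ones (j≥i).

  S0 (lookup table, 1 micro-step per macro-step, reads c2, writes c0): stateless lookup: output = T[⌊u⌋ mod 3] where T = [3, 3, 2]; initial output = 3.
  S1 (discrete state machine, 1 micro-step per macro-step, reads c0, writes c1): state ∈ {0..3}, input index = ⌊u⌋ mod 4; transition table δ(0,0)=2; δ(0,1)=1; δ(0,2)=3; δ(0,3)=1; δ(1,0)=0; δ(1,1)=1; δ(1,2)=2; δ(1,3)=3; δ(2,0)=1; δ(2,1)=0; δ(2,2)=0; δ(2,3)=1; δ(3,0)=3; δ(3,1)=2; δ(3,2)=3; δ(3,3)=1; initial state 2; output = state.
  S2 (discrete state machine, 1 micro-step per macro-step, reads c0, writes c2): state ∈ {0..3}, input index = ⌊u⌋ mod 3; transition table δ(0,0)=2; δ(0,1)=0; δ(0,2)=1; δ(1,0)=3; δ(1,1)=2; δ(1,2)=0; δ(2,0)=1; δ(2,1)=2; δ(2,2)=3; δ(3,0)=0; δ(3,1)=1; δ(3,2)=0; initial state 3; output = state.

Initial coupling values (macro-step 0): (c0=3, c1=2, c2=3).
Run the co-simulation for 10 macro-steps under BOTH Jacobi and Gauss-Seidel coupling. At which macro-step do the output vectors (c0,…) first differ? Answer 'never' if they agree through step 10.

[Jacobi] macro 1: S0 reads c2=3 → after 1×micro: 3; S1 reads c0=3 → after 1×micro: 1; S2 reads c0=3 → after 1×micro: 0 ⇒ (c0=3, c1=1, c2=0)
[Jacobi] macro 2: S0 reads c2=0 → after 1×micro: 3; S1 reads c0=3 → after 1×micro: 3; S2 reads c0=3 → after 1×micro: 2 ⇒ (c0=3, c1=3, c2=2)
[Jacobi] macro 3: S0 reads c2=2 → after 1×micro: 2; S1 reads c0=3 → after 1×micro: 1; S2 reads c0=3 → after 1×micro: 1 ⇒ (c0=2, c1=1, c2=1)
[Jacobi] macro 4: S0 reads c2=1 → after 1×micro: 3; S1 reads c0=2 → after 1×micro: 2; S2 reads c0=2 → after 1×micro: 0 ⇒ (c0=3, c1=2, c2=0)
[Jacobi] macro 5: S0 reads c2=0 → after 1×micro: 3; S1 reads c0=3 → after 1×micro: 1; S2 reads c0=3 → after 1×micro: 2 ⇒ (c0=3, c1=1, c2=2)
[Jacobi] macro 6: S0 reads c2=2 → after 1×micro: 2; S1 reads c0=3 → after 1×micro: 3; S2 reads c0=3 → after 1×micro: 1 ⇒ (c0=2, c1=3, c2=1)
[Jacobi] macro 7: S0 reads c2=1 → after 1×micro: 3; S1 reads c0=2 → after 1×micro: 3; S2 reads c0=2 → after 1×micro: 0 ⇒ (c0=3, c1=3, c2=0)
[Jacobi] macro 8: S0 reads c2=0 → after 1×micro: 3; S1 reads c0=3 → after 1×micro: 1; S2 reads c0=3 → after 1×micro: 2 ⇒ (c0=3, c1=1, c2=2)
[Jacobi] macro 9: S0 reads c2=2 → after 1×micro: 2; S1 reads c0=3 → after 1×micro: 3; S2 reads c0=3 → after 1×micro: 1 ⇒ (c0=2, c1=3, c2=1)
[Jacobi] macro 10: S0 reads c2=1 → after 1×micro: 3; S1 reads c0=2 → after 1×micro: 3; S2 reads c0=2 → after 1×micro: 0 ⇒ (c0=3, c1=3, c2=0)
[Gauss-Seidel] macro 1: S0 reads c2=3 → after 1×micro: 3; S1 reads c0=3 → after 1×micro: 1; S2 reads c0=3 → after 1×micro: 0 ⇒ (c0=3, c1=1, c2=0)
[Gauss-Seidel] macro 2: S0 reads c2=0 → after 1×micro: 3; S1 reads c0=3 → after 1×micro: 3; S2 reads c0=3 → after 1×micro: 2 ⇒ (c0=3, c1=3, c2=2)
[Gauss-Seidel] macro 3: S0 reads c2=2 → after 1×micro: 2; S1 reads c0=2 → after 1×micro: 3; S2 reads c0=2 → after 1×micro: 3 ⇒ (c0=2, c1=3, c2=3)
[Gauss-Seidel] macro 4: S0 reads c2=3 → after 1×micro: 3; S1 reads c0=3 → after 1×micro: 1; S2 reads c0=3 → after 1×micro: 0 ⇒ (c0=3, c1=1, c2=0)
[Gauss-Seidel] macro 5: S0 reads c2=0 → after 1×micro: 3; S1 reads c0=3 → after 1×micro: 3; S2 reads c0=3 → after 1×micro: 2 ⇒ (c0=3, c1=3, c2=2)
[Gauss-Seidel] macro 6: S0 reads c2=2 → after 1×micro: 2; S1 reads c0=2 → after 1×micro: 3; S2 reads c0=2 → after 1×micro: 3 ⇒ (c0=2, c1=3, c2=3)
[Gauss-Seidel] macro 7: S0 reads c2=3 → after 1×micro: 3; S1 reads c0=3 → after 1×micro: 1; S2 reads c0=3 → after 1×micro: 0 ⇒ (c0=3, c1=1, c2=0)
[Gauss-Seidel] macro 8: S0 reads c2=0 → after 1×micro: 3; S1 reads c0=3 → after 1×micro: 3; S2 reads c0=3 → after 1×micro: 2 ⇒ (c0=3, c1=3, c2=2)
[Gauss-Seidel] macro 9: S0 reads c2=2 → after 1×micro: 2; S1 reads c0=2 → after 1×micro: 3; S2 reads c0=2 → after 1×micro: 3 ⇒ (c0=2, c1=3, c2=3)
[Gauss-Seidel] macro 10: S0 reads c2=3 → after 1×micro: 3; S1 reads c0=3 → after 1×micro: 1; S2 reads c0=3 → after 1×micro: 0 ⇒ (c0=3, c1=1, c2=0)

first divergence at macro-step: 3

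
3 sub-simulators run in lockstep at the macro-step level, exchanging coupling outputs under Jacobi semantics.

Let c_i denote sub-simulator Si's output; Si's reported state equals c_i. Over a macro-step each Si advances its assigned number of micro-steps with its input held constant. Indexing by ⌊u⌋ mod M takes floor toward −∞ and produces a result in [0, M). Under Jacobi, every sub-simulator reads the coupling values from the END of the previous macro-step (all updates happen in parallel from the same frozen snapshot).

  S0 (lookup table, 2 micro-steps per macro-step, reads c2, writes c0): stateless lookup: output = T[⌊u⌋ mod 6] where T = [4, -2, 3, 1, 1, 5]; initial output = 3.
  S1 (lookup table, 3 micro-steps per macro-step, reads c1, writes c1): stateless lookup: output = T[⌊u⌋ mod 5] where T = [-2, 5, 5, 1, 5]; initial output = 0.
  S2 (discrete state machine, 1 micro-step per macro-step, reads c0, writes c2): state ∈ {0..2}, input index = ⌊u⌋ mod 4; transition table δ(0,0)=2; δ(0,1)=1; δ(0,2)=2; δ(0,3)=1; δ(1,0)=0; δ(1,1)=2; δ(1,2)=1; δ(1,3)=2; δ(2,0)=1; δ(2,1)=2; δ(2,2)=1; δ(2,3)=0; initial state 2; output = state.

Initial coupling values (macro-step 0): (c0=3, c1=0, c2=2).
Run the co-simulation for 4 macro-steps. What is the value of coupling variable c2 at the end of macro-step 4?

c2 at macro-step 4 = 2

macro 1: S0 reads c2=2 → after 2×micro: 3; S1 reads c1=0 → after 3×micro: -2; S2 reads c0=3 → after 1×micro: 0 ⇒ (c0=3, c1=-2, c2=0)
macro 2: S0 reads c2=0 → after 2×micro: 4; S1 reads c1=-2 → after 3×micro: 1; S2 reads c0=3 → after 1×micro: 1 ⇒ (c0=4, c1=1, c2=1)
macro 3: S0 reads c2=1 → after 2×micro: -2; S1 reads c1=1 → after 3×micro: 5; S2 reads c0=4 → after 1×micro: 0 ⇒ (c0=-2, c1=5, c2=0)
macro 4: S0 reads c2=0 → after 2×micro: 4; S1 reads c1=5 → after 3×micro: -2; S2 reads c0=-2 → after 1×micro: 2 ⇒ (c0=4, c1=-2, c2=2)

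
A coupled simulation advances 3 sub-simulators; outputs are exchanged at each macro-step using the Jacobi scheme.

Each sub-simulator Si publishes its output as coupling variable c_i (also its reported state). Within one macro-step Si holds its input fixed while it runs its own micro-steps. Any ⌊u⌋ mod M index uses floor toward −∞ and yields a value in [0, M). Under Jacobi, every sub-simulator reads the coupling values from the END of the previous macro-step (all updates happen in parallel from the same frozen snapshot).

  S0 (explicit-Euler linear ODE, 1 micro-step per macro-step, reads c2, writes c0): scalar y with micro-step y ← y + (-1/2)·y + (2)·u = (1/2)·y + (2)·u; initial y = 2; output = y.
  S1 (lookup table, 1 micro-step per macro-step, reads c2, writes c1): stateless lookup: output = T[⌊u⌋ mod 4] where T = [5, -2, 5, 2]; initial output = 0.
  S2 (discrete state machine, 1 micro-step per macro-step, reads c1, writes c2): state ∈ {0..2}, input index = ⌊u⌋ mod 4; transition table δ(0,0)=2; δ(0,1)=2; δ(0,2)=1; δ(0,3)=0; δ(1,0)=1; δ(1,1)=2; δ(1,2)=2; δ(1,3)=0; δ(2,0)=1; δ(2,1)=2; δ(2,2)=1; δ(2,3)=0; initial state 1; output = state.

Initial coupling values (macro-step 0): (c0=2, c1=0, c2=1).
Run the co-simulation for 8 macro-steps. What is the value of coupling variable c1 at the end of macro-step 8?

macro 1: S0 reads c2=1 → after 1×micro: 3; S1 reads c2=1 → after 1×micro: -2; S2 reads c1=0 → after 1×micro: 1 ⇒ (c0=3, c1=-2, c2=1)
macro 2: S0 reads c2=1 → after 1×micro: 7/2; S1 reads c2=1 → after 1×micro: -2; S2 reads c1=-2 → after 1×micro: 2 ⇒ (c0=7/2, c1=-2, c2=2)
macro 3: S0 reads c2=2 → after 1×micro: 23/4; S1 reads c2=2 → after 1×micro: 5; S2 reads c1=-2 → after 1×micro: 1 ⇒ (c0=23/4, c1=5, c2=1)
macro 4: S0 reads c2=1 → after 1×micro: 39/8; S1 reads c2=1 → after 1×micro: -2; S2 reads c1=5 → after 1×micro: 2 ⇒ (c0=39/8, c1=-2, c2=2)
macro 5: S0 reads c2=2 → after 1×micro: 103/16; S1 reads c2=2 → after 1×micro: 5; S2 reads c1=-2 → after 1×micro: 1 ⇒ (c0=103/16, c1=5, c2=1)
macro 6: S0 reads c2=1 → after 1×micro: 167/32; S1 reads c2=1 → after 1×micro: -2; S2 reads c1=5 → after 1×micro: 2 ⇒ (c0=167/32, c1=-2, c2=2)
macro 7: S0 reads c2=2 → after 1×micro: 423/64; S1 reads c2=2 → after 1×micro: 5; S2 reads c1=-2 → after 1×micro: 1 ⇒ (c0=423/64, c1=5, c2=1)
macro 8: S0 reads c2=1 → after 1×micro: 679/128; S1 reads c2=1 → after 1×micro: -2; S2 reads c1=5 → after 1×micro: 2 ⇒ (c0=679/128, c1=-2, c2=2)

c1 at macro-step 8 = -2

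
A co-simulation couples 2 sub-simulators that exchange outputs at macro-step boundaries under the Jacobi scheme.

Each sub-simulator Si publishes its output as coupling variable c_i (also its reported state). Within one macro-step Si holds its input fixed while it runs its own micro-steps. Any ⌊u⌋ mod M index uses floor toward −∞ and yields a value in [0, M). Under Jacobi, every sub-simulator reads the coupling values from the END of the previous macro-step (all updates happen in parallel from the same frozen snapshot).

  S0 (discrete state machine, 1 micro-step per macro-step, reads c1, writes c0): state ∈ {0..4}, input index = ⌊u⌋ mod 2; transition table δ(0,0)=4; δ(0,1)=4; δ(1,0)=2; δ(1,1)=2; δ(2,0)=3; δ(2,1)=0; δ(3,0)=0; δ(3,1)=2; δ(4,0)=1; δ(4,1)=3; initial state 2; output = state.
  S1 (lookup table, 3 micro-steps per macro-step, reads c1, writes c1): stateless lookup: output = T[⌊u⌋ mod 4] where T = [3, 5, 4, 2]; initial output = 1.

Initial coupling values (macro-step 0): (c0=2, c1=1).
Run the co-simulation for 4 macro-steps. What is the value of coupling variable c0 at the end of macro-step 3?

c0 at macro-step 3 = 3

macro 1: S0 reads c1=1 → after 1×micro: 0; S1 reads c1=1 → after 3×micro: 5 ⇒ (c0=0, c1=5)
macro 2: S0 reads c1=5 → after 1×micro: 4; S1 reads c1=5 → after 3×micro: 5 ⇒ (c0=4, c1=5)
macro 3: S0 reads c1=5 → after 1×micro: 3; S1 reads c1=5 → after 3×micro: 5 ⇒ (c0=3, c1=5)
macro 4: S0 reads c1=5 → after 1×micro: 2; S1 reads c1=5 → after 3×micro: 5 ⇒ (c0=2, c1=5)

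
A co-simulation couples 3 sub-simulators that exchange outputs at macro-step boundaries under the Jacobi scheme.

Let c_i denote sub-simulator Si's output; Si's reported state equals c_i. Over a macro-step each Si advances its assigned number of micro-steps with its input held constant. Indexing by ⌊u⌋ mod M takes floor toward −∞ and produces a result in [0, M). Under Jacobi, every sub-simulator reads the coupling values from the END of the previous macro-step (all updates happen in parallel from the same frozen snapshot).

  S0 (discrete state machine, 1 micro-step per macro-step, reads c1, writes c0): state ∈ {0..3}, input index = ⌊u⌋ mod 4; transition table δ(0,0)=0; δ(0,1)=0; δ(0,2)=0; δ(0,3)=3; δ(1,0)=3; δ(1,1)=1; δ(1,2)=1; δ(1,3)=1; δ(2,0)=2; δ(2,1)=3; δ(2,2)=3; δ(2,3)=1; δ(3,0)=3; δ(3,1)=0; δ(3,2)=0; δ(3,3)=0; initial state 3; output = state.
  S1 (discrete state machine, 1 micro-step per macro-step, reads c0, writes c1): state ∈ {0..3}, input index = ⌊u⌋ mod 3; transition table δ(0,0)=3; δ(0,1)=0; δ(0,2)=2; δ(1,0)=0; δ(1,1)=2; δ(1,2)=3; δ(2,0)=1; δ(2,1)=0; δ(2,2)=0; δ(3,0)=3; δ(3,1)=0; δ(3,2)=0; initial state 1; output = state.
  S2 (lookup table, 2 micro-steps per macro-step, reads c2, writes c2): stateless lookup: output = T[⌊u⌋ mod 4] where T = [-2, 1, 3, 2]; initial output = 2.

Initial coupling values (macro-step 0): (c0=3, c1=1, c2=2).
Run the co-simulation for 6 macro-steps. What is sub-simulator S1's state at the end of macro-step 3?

S1 state at macro-step 3 = 3

macro 1: S0 reads c1=1 → after 1×micro: 0; S1 reads c0=3 → after 1×micro: 0; S2 reads c2=2 → after 2×micro: 3 ⇒ (c0=0, c1=0, c2=3)
macro 2: S0 reads c1=0 → after 1×micro: 0; S1 reads c0=0 → after 1×micro: 3; S2 reads c2=3 → after 2×micro: 2 ⇒ (c0=0, c1=3, c2=2)
macro 3: S0 reads c1=3 → after 1×micro: 3; S1 reads c0=0 → after 1×micro: 3; S2 reads c2=2 → after 2×micro: 3 ⇒ (c0=3, c1=3, c2=3)
macro 4: S0 reads c1=3 → after 1×micro: 0; S1 reads c0=3 → after 1×micro: 3; S2 reads c2=3 → after 2×micro: 2 ⇒ (c0=0, c1=3, c2=2)
macro 5: S0 reads c1=3 → after 1×micro: 3; S1 reads c0=0 → after 1×micro: 3; S2 reads c2=2 → after 2×micro: 3 ⇒ (c0=3, c1=3, c2=3)
macro 6: S0 reads c1=3 → after 1×micro: 0; S1 reads c0=3 → after 1×micro: 3; S2 reads c2=3 → after 2×micro: 2 ⇒ (c0=0, c1=3, c2=2)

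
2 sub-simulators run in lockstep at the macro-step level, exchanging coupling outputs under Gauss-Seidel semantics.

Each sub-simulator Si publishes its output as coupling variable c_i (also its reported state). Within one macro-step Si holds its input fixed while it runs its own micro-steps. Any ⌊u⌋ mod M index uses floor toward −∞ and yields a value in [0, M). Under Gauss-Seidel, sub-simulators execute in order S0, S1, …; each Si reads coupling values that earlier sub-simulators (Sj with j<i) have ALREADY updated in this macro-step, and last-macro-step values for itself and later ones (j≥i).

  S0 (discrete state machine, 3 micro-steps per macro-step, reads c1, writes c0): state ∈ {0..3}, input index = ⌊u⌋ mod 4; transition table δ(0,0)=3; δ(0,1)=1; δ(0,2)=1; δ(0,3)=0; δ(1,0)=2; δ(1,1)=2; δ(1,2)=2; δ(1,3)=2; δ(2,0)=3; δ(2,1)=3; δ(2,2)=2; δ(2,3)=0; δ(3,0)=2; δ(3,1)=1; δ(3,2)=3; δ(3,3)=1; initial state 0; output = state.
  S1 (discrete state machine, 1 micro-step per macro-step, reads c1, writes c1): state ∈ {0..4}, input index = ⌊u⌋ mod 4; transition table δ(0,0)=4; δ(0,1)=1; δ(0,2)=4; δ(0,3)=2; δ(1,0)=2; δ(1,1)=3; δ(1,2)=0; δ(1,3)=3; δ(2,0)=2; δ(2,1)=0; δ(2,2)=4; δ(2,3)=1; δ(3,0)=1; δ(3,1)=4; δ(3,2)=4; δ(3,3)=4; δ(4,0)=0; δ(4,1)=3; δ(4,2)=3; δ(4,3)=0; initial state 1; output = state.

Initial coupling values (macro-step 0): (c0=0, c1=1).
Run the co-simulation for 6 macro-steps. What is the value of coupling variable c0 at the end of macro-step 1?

c0 at macro-step 1 = 3

macro 1: S0 reads c1=1 → after 3×micro: 3; S1 reads c1=1 → after 1×micro: 3 ⇒ (c0=3, c1=3)
macro 2: S0 reads c1=3 → after 3×micro: 0; S1 reads c1=3 → after 1×micro: 4 ⇒ (c0=0, c1=4)
macro 3: S0 reads c1=4 → after 3×micro: 3; S1 reads c1=4 → after 1×micro: 0 ⇒ (c0=3, c1=0)
macro 4: S0 reads c1=0 → after 3×micro: 2; S1 reads c1=0 → after 1×micro: 4 ⇒ (c0=2, c1=4)
macro 5: S0 reads c1=4 → after 3×micro: 3; S1 reads c1=4 → after 1×micro: 0 ⇒ (c0=3, c1=0)
macro 6: S0 reads c1=0 → after 3×micro: 2; S1 reads c1=0 → after 1×micro: 4 ⇒ (c0=2, c1=4)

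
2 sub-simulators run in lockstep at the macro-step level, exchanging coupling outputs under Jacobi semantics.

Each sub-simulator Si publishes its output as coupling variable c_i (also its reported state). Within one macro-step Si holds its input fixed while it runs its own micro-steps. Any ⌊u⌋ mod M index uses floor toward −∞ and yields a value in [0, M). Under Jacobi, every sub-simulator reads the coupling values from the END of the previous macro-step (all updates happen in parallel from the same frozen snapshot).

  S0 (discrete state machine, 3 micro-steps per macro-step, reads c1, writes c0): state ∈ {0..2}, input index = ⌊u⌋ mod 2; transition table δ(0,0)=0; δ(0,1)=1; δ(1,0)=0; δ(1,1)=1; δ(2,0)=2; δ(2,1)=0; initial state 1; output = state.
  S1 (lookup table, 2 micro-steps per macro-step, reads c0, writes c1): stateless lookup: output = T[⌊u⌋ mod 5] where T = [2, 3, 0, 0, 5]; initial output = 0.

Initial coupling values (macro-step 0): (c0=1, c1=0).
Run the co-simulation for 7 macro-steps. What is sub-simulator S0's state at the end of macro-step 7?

macro 1: S0 reads c1=0 → after 3×micro: 0; S1 reads c0=1 → after 2×micro: 3 ⇒ (c0=0, c1=3)
macro 2: S0 reads c1=3 → after 3×micro: 1; S1 reads c0=0 → after 2×micro: 2 ⇒ (c0=1, c1=2)
macro 3: S0 reads c1=2 → after 3×micro: 0; S1 reads c0=1 → after 2×micro: 3 ⇒ (c0=0, c1=3)
macro 4: S0 reads c1=3 → after 3×micro: 1; S1 reads c0=0 → after 2×micro: 2 ⇒ (c0=1, c1=2)
macro 5: S0 reads c1=2 → after 3×micro: 0; S1 reads c0=1 → after 2×micro: 3 ⇒ (c0=0, c1=3)
macro 6: S0 reads c1=3 → after 3×micro: 1; S1 reads c0=0 → after 2×micro: 2 ⇒ (c0=1, c1=2)
macro 7: S0 reads c1=2 → after 3×micro: 0; S1 reads c0=1 → after 2×micro: 3 ⇒ (c0=0, c1=3)

S0 state at macro-step 7 = 0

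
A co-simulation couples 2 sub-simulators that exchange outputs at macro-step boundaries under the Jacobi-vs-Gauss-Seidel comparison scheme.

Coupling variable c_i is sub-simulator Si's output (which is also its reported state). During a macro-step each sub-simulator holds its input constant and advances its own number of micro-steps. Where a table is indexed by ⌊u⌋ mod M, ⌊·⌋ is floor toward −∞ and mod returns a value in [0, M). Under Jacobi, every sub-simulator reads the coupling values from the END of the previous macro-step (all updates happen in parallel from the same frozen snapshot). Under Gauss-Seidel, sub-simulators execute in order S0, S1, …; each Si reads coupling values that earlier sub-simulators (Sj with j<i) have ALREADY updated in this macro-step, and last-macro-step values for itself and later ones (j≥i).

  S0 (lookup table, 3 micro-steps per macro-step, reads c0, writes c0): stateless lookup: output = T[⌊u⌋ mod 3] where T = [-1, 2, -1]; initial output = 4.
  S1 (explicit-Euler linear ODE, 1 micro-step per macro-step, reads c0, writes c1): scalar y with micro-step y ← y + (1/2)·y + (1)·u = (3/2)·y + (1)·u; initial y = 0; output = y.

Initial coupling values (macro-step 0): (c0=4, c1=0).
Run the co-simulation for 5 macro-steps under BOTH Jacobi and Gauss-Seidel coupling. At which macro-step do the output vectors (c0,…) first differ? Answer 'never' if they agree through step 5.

[Jacobi] macro 1: S0 reads c0=4 → after 3×micro: 2; S1 reads c0=4 → after 1×micro: 4 ⇒ (c0=2, c1=4)
[Jacobi] macro 2: S0 reads c0=2 → after 3×micro: -1; S1 reads c0=2 → after 1×micro: 8 ⇒ (c0=-1, c1=8)
[Jacobi] macro 3: S0 reads c0=-1 → after 3×micro: -1; S1 reads c0=-1 → after 1×micro: 11 ⇒ (c0=-1, c1=11)
[Jacobi] macro 4: S0 reads c0=-1 → after 3×micro: -1; S1 reads c0=-1 → after 1×micro: 31/2 ⇒ (c0=-1, c1=31/2)
[Jacobi] macro 5: S0 reads c0=-1 → after 3×micro: -1; S1 reads c0=-1 → after 1×micro: 89/4 ⇒ (c0=-1, c1=89/4)
[Gauss-Seidel] macro 1: S0 reads c0=4 → after 3×micro: 2; S1 reads c0=2 → after 1×micro: 2 ⇒ (c0=2, c1=2)
[Gauss-Seidel] macro 2: S0 reads c0=2 → after 3×micro: -1; S1 reads c0=-1 → after 1×micro: 2 ⇒ (c0=-1, c1=2)
[Gauss-Seidel] macro 3: S0 reads c0=-1 → after 3×micro: -1; S1 reads c0=-1 → after 1×micro: 2 ⇒ (c0=-1, c1=2)
[Gauss-Seidel] macro 4: S0 reads c0=-1 → after 3×micro: -1; S1 reads c0=-1 → after 1×micro: 2 ⇒ (c0=-1, c1=2)
[Gauss-Seidel] macro 5: S0 reads c0=-1 → after 3×micro: -1; S1 reads c0=-1 → after 1×micro: 2 ⇒ (c0=-1, c1=2)

first divergence at macro-step: 1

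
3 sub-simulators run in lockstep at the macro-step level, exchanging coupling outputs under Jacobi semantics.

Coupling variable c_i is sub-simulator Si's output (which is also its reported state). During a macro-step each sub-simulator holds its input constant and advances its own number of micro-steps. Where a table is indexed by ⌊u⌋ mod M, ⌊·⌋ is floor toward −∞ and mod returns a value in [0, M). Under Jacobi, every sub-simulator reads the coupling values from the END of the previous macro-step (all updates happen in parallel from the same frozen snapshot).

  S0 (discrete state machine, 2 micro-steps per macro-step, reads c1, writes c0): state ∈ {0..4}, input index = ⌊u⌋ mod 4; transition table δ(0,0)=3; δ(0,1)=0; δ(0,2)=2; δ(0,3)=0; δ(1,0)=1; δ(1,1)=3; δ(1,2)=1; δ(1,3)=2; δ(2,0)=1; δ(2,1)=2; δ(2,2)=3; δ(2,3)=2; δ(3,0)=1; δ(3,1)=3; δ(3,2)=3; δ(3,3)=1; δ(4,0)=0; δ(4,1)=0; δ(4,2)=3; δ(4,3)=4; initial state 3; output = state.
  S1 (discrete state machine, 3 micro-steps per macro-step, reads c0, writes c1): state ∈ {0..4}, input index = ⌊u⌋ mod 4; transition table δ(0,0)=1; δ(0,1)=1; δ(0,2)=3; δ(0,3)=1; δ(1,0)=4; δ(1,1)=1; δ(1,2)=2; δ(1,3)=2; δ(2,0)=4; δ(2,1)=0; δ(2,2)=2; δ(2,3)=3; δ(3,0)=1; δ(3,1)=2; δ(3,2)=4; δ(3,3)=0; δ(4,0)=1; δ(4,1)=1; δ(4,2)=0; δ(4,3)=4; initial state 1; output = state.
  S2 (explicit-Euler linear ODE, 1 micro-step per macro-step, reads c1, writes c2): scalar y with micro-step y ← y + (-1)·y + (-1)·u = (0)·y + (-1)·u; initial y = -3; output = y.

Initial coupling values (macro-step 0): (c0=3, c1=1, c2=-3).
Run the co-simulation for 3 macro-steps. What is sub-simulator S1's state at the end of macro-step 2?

S1 state at macro-step 2 = 3

macro 1: S0 reads c1=1 → after 2×micro: 3; S1 reads c0=3 → after 3×micro: 0; S2 reads c1=1 → after 1×micro: -1 ⇒ (c0=3, c1=0, c2=-1)
macro 2: S0 reads c1=0 → after 2×micro: 1; S1 reads c0=3 → after 3×micro: 3; S2 reads c1=0 → after 1×micro: 0 ⇒ (c0=1, c1=3, c2=0)
macro 3: S0 reads c1=3 → after 2×micro: 2; S1 reads c0=1 → after 3×micro: 1; S2 reads c1=3 → after 1×micro: -3 ⇒ (c0=2, c1=1, c2=-3)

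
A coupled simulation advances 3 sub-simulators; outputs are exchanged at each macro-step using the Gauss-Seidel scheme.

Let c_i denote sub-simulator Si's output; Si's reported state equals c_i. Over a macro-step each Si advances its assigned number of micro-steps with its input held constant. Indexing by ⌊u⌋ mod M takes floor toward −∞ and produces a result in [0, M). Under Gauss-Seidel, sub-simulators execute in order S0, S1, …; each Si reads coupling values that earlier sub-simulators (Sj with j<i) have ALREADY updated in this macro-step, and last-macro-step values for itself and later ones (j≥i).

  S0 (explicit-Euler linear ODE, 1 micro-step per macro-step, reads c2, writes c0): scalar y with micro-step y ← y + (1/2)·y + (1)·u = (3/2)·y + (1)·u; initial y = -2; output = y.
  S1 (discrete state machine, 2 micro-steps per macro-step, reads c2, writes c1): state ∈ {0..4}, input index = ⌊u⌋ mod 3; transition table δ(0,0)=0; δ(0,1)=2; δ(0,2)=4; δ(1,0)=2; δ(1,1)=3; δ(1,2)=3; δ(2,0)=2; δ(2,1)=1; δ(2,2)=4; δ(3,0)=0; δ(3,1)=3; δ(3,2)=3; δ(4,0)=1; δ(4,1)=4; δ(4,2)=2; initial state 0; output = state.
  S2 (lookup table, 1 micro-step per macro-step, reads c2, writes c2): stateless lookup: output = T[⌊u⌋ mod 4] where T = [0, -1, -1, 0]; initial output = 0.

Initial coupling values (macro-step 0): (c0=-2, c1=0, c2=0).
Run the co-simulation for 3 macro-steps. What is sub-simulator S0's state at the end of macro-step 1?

S0 state at macro-step 1 = -3

macro 1: S0 reads c2=0 → after 1×micro: -3; S1 reads c2=0 → after 2×micro: 0; S2 reads c2=0 → after 1×micro: 0 ⇒ (c0=-3, c1=0, c2=0)
macro 2: S0 reads c2=0 → after 1×micro: -9/2; S1 reads c2=0 → after 2×micro: 0; S2 reads c2=0 → after 1×micro: 0 ⇒ (c0=-9/2, c1=0, c2=0)
macro 3: S0 reads c2=0 → after 1×micro: -27/4; S1 reads c2=0 → after 2×micro: 0; S2 reads c2=0 → after 1×micro: 0 ⇒ (c0=-27/4, c1=0, c2=0)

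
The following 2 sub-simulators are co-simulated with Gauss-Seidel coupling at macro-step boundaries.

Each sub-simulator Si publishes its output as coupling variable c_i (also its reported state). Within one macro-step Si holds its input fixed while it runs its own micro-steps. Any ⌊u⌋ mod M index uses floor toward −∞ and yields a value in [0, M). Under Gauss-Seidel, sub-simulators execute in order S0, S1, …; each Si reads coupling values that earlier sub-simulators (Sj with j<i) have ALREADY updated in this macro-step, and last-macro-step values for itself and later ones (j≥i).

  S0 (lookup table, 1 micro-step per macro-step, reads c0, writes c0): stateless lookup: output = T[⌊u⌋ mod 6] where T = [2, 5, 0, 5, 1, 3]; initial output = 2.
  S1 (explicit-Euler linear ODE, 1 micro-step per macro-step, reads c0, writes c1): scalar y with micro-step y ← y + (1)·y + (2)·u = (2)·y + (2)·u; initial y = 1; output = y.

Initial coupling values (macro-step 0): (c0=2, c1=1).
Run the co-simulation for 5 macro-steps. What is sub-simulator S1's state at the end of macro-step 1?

S1 state at macro-step 1 = 2

macro 1: S0 reads c0=2 → after 1×micro: 0; S1 reads c0=0 → after 1×micro: 2 ⇒ (c0=0, c1=2)
macro 2: S0 reads c0=0 → after 1×micro: 2; S1 reads c0=2 → after 1×micro: 8 ⇒ (c0=2, c1=8)
macro 3: S0 reads c0=2 → after 1×micro: 0; S1 reads c0=0 → after 1×micro: 16 ⇒ (c0=0, c1=16)
macro 4: S0 reads c0=0 → after 1×micro: 2; S1 reads c0=2 → after 1×micro: 36 ⇒ (c0=2, c1=36)
macro 5: S0 reads c0=2 → after 1×micro: 0; S1 reads c0=0 → after 1×micro: 72 ⇒ (c0=0, c1=72)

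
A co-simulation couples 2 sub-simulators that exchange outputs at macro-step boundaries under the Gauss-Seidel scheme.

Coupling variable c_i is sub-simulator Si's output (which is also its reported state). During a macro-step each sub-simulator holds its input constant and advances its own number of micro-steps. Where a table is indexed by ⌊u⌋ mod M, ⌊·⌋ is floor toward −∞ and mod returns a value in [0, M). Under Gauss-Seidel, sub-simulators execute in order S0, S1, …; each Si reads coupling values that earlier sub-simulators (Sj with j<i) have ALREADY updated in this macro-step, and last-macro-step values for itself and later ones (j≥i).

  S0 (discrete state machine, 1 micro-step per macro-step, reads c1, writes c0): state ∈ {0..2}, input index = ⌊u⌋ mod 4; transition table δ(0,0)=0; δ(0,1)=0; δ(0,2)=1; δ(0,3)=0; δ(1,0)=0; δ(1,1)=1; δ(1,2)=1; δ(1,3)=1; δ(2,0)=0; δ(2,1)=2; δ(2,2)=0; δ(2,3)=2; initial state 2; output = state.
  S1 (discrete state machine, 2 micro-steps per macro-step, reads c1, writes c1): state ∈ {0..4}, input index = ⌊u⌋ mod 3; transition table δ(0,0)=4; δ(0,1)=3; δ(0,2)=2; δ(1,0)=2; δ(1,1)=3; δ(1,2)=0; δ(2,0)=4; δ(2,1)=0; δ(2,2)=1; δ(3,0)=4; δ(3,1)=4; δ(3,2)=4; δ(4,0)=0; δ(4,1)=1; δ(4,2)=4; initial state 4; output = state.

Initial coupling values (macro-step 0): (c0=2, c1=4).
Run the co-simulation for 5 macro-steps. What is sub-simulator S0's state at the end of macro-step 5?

S0 state at macro-step 5 = 0

macro 1: S0 reads c1=4 → after 1×micro: 0; S1 reads c1=4 → after 2×micro: 3 ⇒ (c0=0, c1=3)
macro 2: S0 reads c1=3 → after 1×micro: 0; S1 reads c1=3 → after 2×micro: 0 ⇒ (c0=0, c1=0)
macro 3: S0 reads c1=0 → after 1×micro: 0; S1 reads c1=0 → after 2×micro: 0 ⇒ (c0=0, c1=0)
macro 4: S0 reads c1=0 → after 1×micro: 0; S1 reads c1=0 → after 2×micro: 0 ⇒ (c0=0, c1=0)
macro 5: S0 reads c1=0 → after 1×micro: 0; S1 reads c1=0 → after 2×micro: 0 ⇒ (c0=0, c1=0)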